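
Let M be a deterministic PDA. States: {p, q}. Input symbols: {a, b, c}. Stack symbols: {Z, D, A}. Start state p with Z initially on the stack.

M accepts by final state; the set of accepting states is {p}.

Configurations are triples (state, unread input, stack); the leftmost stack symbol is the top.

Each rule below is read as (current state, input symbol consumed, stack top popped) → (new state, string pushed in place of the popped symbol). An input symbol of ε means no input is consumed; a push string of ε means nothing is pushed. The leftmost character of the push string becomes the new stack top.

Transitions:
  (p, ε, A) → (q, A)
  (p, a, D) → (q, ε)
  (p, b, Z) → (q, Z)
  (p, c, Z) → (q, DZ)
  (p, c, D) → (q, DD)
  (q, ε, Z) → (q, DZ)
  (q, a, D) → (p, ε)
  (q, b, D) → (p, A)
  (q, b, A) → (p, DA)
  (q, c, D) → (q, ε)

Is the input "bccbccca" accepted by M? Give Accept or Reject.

(p, bccbccca, Z)
  read b, top Z: go to q, push Z → (q, ccbccca, Z)
  ε-move, top Z: go to q, push DZ → (q, ccbccca, DZ)
  read c, top D: go to q, push ε → (q, cbccca, Z)
  ε-move, top Z: go to q, push DZ → (q, cbccca, DZ)
  read c, top D: go to q, push ε → (q, bccca, Z)
  ε-move, top Z: go to q, push DZ → (q, bccca, DZ)
  read b, top D: go to p, push A → (p, ccca, AZ)
  ε-move, top A: go to q, push A → (q, ccca, AZ)
No transition applies at (q, ccca, AZ); input not fully consumed.

Reject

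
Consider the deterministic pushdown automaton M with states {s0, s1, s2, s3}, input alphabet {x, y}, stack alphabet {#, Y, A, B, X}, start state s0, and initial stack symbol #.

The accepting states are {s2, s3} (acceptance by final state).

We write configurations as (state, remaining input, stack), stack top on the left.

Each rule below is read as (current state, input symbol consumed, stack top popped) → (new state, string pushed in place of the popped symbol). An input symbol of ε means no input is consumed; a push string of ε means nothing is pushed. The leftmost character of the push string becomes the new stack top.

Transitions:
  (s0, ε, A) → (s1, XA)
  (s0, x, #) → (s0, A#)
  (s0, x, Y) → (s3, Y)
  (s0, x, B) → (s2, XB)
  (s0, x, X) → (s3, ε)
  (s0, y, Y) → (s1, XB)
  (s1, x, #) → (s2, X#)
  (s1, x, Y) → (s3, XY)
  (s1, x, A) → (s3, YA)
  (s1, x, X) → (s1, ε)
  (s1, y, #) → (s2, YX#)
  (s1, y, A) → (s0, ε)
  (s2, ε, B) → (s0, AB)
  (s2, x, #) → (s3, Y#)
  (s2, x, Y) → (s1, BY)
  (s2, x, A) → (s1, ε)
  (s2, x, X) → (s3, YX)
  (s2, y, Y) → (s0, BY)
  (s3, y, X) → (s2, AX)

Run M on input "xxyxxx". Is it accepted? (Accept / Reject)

(s0, xxyxxx, #) ⊢ (s0, xyxxx, A#) ⊢ (s1, xyxxx, XA#) ⊢ (s1, yxxx, A#) ⊢ (s0, xxx, #) ⊢ (s0, xx, A#) ⊢ (s1, xx, XA#) ⊢ (s1, x, A#) ⊢ (s3, ε, YA#)
All input consumed; state s3 ∈ F.

Accept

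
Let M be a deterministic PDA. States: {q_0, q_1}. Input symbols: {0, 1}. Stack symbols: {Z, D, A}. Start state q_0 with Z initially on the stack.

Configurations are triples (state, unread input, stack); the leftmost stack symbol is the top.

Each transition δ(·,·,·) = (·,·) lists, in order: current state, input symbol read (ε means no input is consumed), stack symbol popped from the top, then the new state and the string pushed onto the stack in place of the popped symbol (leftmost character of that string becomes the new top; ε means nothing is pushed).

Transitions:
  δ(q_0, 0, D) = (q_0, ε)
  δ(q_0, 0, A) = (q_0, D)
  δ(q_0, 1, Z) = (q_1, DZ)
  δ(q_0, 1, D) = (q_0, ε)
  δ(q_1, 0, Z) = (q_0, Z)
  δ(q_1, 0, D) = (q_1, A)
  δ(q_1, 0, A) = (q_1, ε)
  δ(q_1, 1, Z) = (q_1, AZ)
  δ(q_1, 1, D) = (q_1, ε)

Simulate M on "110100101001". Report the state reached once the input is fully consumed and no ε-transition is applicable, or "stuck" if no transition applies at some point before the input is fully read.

(q_0, 110100101001, Z) ⊢ (q_1, 10100101001, DZ) ⊢ (q_1, 0100101001, Z) ⊢ (q_0, 100101001, Z) ⊢ (q_1, 00101001, DZ) ⊢ (q_1, 0101001, AZ) ⊢ (q_1, 101001, Z) ⊢ (q_1, 01001, AZ) ⊢ (q_1, 1001, Z) ⊢ (q_1, 001, AZ) ⊢ (q_1, 01, Z) ⊢ (q_0, 1, Z) ⊢ (q_1, ε, DZ)
All input consumed; M is in state q_1.

q_1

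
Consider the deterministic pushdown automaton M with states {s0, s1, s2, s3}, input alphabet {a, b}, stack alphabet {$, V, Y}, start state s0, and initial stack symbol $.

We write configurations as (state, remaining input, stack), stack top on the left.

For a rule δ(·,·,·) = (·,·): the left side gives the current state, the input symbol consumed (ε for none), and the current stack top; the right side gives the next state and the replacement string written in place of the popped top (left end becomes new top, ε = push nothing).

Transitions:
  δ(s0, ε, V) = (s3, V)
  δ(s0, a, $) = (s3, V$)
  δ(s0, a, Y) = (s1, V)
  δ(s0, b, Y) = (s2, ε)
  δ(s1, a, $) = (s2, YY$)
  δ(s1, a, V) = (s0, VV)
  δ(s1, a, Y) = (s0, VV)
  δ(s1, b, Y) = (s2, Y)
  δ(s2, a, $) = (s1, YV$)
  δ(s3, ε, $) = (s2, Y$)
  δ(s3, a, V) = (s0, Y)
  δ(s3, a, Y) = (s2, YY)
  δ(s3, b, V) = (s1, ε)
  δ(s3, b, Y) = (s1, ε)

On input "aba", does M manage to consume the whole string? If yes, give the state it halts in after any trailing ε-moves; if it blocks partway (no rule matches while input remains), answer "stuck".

s2

(s0, aba, $) ⊢ (s3, ba, V$) ⊢ (s1, a, $) ⊢ (s2, ε, YY$)
All input consumed; M is in state s2.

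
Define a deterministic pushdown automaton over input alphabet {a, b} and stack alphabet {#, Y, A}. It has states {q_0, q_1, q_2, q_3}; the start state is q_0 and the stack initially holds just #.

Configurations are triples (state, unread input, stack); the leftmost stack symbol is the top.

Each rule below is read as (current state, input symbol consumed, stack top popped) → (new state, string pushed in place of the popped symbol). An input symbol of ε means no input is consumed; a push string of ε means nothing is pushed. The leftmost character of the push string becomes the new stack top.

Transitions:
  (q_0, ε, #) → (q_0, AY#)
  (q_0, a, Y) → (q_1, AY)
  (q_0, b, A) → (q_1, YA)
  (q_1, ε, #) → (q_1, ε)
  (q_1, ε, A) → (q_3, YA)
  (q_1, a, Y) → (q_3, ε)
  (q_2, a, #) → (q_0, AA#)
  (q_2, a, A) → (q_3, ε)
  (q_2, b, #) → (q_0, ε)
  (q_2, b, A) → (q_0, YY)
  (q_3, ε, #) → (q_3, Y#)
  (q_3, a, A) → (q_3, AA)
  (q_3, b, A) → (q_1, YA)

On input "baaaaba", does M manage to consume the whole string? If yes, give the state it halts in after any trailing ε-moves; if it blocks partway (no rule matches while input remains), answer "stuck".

q_3

(q_0, baaaaba, #)
  ε-move, top #: go to q_0, push AY# → (q_0, baaaaba, AY#)
  read b, top A: go to q_1, push YA → (q_1, aaaaba, YAY#)
  read a, top Y: go to q_3, push ε → (q_3, aaaba, AY#)
  read a, top A: go to q_3, push AA → (q_3, aaba, AAY#)
  read a, top A: go to q_3, push AA → (q_3, aba, AAAY#)
  read a, top A: go to q_3, push AA → (q_3, ba, AAAAY#)
  read b, top A: go to q_1, push YA → (q_1, a, YAAAAY#)
  read a, top Y: go to q_3, push ε → (q_3, ε, AAAAY#)
All input consumed; M is in state q_3.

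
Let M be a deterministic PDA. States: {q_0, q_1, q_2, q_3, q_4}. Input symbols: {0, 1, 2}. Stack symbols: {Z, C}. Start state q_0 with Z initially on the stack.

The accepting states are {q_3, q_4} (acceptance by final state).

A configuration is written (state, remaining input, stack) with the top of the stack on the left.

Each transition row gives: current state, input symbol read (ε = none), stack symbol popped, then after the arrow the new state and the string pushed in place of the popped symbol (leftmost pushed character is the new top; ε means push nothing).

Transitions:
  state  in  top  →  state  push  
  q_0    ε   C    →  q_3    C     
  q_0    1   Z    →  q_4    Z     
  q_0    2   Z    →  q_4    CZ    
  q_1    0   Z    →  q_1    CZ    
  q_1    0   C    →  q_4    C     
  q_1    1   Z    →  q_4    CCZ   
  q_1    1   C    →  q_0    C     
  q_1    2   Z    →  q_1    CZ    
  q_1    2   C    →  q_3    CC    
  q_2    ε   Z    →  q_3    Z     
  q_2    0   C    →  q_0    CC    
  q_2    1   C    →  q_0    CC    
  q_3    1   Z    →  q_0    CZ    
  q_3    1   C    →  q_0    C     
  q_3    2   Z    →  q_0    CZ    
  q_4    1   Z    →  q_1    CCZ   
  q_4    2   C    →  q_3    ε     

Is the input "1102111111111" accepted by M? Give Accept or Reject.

Accept

(q_0, 1102111111111, Z) ⊢ (q_4, 102111111111, Z) ⊢ (q_1, 02111111111, CCZ) ⊢ (q_4, 2111111111, CCZ) ⊢ (q_3, 111111111, CZ) ⊢ (q_0, 11111111, CZ) ⊢ (q_3, 11111111, CZ) ⊢ (q_0, 1111111, CZ) ⊢ (q_3, 1111111, CZ) ⊢ (q_0, 111111, CZ) ⊢ (q_3, 111111, CZ) ⊢ (q_0, 11111, CZ) ⊢ (q_3, 11111, CZ) ⊢ (q_0, 1111, CZ) ⊢ (q_3, 1111, CZ) ⊢ (q_0, 111, CZ) ⊢ (q_3, 111, CZ) ⊢ (q_0, 11, CZ) ⊢ (q_3, 11, CZ) ⊢ (q_0, 1, CZ) ⊢ (q_3, 1, CZ) ⊢ (q_0, ε, CZ) ⊢ (q_3, ε, CZ)
All input consumed; state q_3 ∈ F.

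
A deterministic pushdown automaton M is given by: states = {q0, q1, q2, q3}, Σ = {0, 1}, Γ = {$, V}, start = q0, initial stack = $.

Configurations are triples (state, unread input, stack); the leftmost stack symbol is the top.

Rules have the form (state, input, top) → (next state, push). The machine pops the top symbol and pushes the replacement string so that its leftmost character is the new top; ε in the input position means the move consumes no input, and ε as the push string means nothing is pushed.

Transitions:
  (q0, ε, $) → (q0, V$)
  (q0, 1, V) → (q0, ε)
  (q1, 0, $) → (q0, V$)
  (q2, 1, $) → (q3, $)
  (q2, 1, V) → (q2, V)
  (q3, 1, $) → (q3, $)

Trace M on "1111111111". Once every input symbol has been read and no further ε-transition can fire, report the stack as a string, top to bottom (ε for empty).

(q0, 1111111111, $) ⊢ (q0, 1111111111, V$) ⊢ (q0, 111111111, $) ⊢ (q0, 111111111, V$) ⊢ (q0, 11111111, $) ⊢ (q0, 11111111, V$) ⊢ (q0, 1111111, $) ⊢ (q0, 1111111, V$) ⊢ (q0, 111111, $) ⊢ (q0, 111111, V$) ⊢ (q0, 11111, $) ⊢ (q0, 11111, V$) ⊢ (q0, 1111, $) ⊢ (q0, 1111, V$) ⊢ (q0, 111, $) ⊢ (q0, 111, V$) ⊢ (q0, 11, $) ⊢ (q0, 11, V$) ⊢ (q0, 1, $) ⊢ (q0, 1, V$) ⊢ (q0, ε, $) ⊢ (q0, ε, V$)
All input consumed in state q0 with stack V$.

V$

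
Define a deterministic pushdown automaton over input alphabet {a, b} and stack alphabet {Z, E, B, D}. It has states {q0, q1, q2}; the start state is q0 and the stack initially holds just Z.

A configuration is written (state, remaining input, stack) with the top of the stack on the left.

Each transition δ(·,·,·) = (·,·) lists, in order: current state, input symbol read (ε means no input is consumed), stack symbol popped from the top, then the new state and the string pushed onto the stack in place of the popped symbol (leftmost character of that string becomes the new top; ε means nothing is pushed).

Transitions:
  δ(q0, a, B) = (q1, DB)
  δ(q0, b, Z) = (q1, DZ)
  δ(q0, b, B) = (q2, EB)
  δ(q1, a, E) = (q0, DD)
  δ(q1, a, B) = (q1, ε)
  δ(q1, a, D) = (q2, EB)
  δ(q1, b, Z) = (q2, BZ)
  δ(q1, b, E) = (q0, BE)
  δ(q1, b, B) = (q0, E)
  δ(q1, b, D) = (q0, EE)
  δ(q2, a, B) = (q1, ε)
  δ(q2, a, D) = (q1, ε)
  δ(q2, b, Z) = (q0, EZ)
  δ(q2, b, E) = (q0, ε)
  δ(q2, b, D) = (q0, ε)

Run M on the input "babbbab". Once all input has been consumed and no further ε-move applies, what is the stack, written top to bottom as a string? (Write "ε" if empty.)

(q0, babbbab, Z)
  read b, top Z: go to q1, push DZ → (q1, abbbab, DZ)
  read a, top D: go to q2, push EB → (q2, bbbab, EBZ)
  read b, top E: go to q0, push ε → (q0, bbab, BZ)
  read b, top B: go to q2, push EB → (q2, bab, EBZ)
  read b, top E: go to q0, push ε → (q0, ab, BZ)
  read a, top B: go to q1, push DB → (q1, b, DBZ)
  read b, top D: go to q0, push EE → (q0, ε, EEBZ)
All input consumed in state q0 with stack EEBZ.

EEBZ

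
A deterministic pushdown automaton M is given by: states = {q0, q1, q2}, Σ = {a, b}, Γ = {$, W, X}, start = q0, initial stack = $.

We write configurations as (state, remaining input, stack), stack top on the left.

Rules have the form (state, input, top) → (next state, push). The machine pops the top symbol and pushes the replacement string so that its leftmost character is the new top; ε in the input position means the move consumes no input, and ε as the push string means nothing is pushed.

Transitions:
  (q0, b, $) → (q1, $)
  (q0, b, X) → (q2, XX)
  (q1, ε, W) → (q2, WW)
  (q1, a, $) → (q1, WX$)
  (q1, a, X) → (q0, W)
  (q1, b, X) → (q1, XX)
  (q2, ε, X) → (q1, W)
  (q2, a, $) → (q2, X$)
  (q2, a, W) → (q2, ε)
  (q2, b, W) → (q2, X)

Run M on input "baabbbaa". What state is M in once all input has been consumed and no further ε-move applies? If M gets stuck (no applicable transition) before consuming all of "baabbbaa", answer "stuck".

(q0, baabbbaa, $)
  read b, top $: go to q1, push $ → (q1, aabbbaa, $)
  read a, top $: go to q1, push WX$ → (q1, abbbaa, WX$)
  ε-move, top W: go to q2, push WW → (q2, abbbaa, WWX$)
  read a, top W: go to q2, push ε → (q2, bbbaa, WX$)
  read b, top W: go to q2, push X → (q2, bbaa, XX$)
  ε-move, top X: go to q1, push W → (q1, bbaa, WX$)
  ε-move, top W: go to q2, push WW → (q2, bbaa, WWX$)
  read b, top W: go to q2, push X → (q2, baa, XWX$)
  ε-move, top X: go to q1, push W → (q1, baa, WWX$)
  ε-move, top W: go to q2, push WW → (q2, baa, WWWX$)
  read b, top W: go to q2, push X → (q2, aa, XWWX$)
  ε-move, top X: go to q1, push W → (q1, aa, WWWX$)
  ε-move, top W: go to q2, push WW → (q2, aa, WWWWX$)
  read a, top W: go to q2, push ε → (q2, a, WWWX$)
  read a, top W: go to q2, push ε → (q2, ε, WWX$)
All input consumed; M is in state q2.

q2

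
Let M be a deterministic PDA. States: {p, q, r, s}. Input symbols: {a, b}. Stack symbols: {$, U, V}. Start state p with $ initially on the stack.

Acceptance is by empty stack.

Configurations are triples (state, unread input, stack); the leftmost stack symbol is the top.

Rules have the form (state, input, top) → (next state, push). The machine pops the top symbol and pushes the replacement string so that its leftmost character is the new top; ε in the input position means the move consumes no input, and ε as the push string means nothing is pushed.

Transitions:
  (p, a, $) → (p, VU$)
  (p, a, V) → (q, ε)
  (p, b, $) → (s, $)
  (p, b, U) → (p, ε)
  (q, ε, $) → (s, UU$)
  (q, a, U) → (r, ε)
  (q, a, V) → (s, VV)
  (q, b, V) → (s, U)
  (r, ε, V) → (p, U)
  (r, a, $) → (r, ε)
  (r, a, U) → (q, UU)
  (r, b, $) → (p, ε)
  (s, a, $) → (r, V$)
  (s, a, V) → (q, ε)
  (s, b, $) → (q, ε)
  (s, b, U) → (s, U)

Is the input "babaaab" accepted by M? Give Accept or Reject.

Accept

(p, babaaab, $)
  read b, top $: go to s, push $ → (s, abaaab, $)
  read a, top $: go to r, push V$ → (r, baaab, V$)
  ε-move, top V: go to p, push U → (p, baaab, U$)
  read b, top U: go to p, push ε → (p, aaab, $)
  read a, top $: go to p, push VU$ → (p, aab, VU$)
  read a, top V: go to q, push ε → (q, ab, U$)
  read a, top U: go to r, push ε → (r, b, $)
  read b, top $: go to p, push ε → (p, ε, ε)
All input consumed and the stack is empty.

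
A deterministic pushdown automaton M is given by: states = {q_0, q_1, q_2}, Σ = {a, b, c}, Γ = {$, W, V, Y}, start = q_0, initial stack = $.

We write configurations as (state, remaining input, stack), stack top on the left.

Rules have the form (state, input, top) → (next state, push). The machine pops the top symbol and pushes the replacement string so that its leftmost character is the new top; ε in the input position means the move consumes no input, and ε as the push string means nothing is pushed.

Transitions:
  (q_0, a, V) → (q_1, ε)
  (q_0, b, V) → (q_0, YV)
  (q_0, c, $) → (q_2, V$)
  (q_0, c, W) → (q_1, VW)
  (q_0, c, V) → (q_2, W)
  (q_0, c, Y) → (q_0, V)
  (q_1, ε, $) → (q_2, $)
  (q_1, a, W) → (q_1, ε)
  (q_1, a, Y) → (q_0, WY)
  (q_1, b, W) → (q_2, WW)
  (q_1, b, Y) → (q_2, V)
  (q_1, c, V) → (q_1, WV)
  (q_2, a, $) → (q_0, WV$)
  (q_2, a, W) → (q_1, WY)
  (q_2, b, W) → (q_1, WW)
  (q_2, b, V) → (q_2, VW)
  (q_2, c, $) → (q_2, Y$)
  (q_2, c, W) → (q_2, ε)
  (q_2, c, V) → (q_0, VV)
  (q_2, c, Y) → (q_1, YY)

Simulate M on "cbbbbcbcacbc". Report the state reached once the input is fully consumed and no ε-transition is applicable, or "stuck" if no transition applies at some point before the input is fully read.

(q_0, cbbbbcbcacbc, $)
  read c, top $: go to q_2, push V$ → (q_2, bbbbcbcacbc, V$)
  read b, top V: go to q_2, push VW → (q_2, bbbcbcacbc, VW$)
  read b, top V: go to q_2, push VW → (q_2, bbcbcacbc, VWW$)
  read b, top V: go to q_2, push VW → (q_2, bcbcacbc, VWWW$)
  read b, top V: go to q_2, push VW → (q_2, cbcacbc, VWWWW$)
  read c, top V: go to q_0, push VV → (q_0, bcacbc, VVWWWW$)
  read b, top V: go to q_0, push YV → (q_0, cacbc, YVVWWWW$)
  read c, top Y: go to q_0, push V → (q_0, acbc, VVVWWWW$)
  read a, top V: go to q_1, push ε → (q_1, cbc, VVWWWW$)
  read c, top V: go to q_1, push WV → (q_1, bc, WVVWWWW$)
  read b, top W: go to q_2, push WW → (q_2, c, WWVVWWWW$)
  read c, top W: go to q_2, push ε → (q_2, ε, WVVWWWW$)
All input consumed; M is in state q_2.

q_2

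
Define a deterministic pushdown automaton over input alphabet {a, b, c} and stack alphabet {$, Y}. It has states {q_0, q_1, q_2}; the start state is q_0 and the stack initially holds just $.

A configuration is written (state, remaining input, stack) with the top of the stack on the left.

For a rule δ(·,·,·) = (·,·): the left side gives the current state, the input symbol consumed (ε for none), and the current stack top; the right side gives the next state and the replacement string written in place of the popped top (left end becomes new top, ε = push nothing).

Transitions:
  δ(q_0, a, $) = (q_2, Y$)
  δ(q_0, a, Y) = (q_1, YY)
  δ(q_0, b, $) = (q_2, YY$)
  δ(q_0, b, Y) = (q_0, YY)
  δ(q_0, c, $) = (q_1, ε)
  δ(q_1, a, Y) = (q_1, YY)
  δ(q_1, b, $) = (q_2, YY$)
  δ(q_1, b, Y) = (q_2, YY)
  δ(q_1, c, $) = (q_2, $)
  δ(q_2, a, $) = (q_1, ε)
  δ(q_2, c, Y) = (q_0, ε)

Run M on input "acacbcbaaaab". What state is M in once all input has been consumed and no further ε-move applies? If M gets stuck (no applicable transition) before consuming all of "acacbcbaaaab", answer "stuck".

(q_0, acacbcbaaaab, $) ⊢ (q_2, cacbcbaaaab, Y$) ⊢ (q_0, acbcbaaaab, $) ⊢ (q_2, cbcbaaaab, Y$) ⊢ (q_0, bcbaaaab, $) ⊢ (q_2, cbaaaab, YY$) ⊢ (q_0, baaaab, Y$) ⊢ (q_0, aaaab, YY$) ⊢ (q_1, aaab, YYY$) ⊢ (q_1, aab, YYYY$) ⊢ (q_1, ab, YYYYY$) ⊢ (q_1, b, YYYYYY$) ⊢ (q_2, ε, YYYYYYY$)
All input consumed; M is in state q_2.

q_2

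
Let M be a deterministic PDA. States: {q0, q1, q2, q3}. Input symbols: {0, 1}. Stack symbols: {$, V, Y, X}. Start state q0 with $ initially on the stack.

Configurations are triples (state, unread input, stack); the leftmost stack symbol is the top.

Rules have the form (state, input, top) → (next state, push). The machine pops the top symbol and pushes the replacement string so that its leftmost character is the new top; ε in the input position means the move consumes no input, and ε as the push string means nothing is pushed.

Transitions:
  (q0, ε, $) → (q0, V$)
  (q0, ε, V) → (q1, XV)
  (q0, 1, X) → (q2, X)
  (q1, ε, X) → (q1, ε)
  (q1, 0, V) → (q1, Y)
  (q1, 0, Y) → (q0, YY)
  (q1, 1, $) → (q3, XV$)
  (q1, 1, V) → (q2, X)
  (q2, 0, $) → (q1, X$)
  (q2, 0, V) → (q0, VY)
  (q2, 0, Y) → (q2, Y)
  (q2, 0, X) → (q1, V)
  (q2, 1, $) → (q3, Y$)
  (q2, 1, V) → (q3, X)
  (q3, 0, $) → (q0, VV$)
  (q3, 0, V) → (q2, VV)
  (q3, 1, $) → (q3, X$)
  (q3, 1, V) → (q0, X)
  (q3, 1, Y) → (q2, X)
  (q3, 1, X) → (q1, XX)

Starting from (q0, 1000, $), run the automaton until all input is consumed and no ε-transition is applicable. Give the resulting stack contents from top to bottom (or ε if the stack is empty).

YY$

(q0, 1000, $) ⊢ (q0, 1000, V$) ⊢ (q1, 1000, XV$) ⊢ (q1, 1000, V$) ⊢ (q2, 000, X$) ⊢ (q1, 00, V$) ⊢ (q1, 0, Y$) ⊢ (q0, ε, YY$)
All input consumed in state q0 with stack YY$.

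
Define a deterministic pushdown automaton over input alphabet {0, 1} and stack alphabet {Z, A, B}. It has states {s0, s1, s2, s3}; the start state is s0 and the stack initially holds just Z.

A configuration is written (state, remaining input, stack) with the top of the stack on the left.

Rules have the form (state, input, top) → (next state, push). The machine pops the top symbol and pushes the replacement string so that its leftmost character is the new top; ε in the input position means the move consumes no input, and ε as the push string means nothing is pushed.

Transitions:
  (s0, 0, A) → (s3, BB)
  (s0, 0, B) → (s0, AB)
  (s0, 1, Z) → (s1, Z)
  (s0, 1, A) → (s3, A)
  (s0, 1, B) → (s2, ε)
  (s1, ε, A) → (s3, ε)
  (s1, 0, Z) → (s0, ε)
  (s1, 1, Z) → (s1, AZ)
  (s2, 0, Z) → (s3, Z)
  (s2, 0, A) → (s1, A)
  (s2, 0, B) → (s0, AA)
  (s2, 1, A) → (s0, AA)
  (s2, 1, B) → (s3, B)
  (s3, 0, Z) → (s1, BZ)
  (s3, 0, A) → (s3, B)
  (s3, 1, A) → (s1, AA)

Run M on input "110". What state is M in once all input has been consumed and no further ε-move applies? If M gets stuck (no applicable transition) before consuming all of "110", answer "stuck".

s1

(s0, 110, Z) ⊢ (s1, 10, Z) ⊢ (s1, 0, AZ) ⊢ (s3, 0, Z) ⊢ (s1, ε, BZ)
All input consumed; M is in state s1.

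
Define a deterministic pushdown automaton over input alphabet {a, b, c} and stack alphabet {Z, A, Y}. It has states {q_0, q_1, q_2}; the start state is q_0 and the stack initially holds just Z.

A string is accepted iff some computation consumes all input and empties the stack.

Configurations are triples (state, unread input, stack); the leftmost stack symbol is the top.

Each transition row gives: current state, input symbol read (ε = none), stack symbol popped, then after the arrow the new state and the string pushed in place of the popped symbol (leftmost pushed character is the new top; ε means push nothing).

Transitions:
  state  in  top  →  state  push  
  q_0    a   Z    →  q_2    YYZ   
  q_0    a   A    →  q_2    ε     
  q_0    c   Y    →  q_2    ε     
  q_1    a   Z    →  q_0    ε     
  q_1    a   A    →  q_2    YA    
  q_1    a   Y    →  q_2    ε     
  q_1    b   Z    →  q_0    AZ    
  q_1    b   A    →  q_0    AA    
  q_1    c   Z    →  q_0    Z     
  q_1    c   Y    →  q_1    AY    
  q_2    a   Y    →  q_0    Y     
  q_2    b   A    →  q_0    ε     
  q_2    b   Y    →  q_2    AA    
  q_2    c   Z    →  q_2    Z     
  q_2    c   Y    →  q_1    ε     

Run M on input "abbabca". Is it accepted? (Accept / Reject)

Reject

(q_0, abbabca, Z)
  read a, top Z: go to q_2, push YYZ → (q_2, bbabca, YYZ)
  read b, top Y: go to q_2, push AA → (q_2, babca, AAYZ)
  read b, top A: go to q_0, push ε → (q_0, abca, AYZ)
  read a, top A: go to q_2, push ε → (q_2, bca, YZ)
  read b, top Y: go to q_2, push AA → (q_2, ca, AAZ)
No transition applies at (q_2, ca, AAZ); input not fully consumed.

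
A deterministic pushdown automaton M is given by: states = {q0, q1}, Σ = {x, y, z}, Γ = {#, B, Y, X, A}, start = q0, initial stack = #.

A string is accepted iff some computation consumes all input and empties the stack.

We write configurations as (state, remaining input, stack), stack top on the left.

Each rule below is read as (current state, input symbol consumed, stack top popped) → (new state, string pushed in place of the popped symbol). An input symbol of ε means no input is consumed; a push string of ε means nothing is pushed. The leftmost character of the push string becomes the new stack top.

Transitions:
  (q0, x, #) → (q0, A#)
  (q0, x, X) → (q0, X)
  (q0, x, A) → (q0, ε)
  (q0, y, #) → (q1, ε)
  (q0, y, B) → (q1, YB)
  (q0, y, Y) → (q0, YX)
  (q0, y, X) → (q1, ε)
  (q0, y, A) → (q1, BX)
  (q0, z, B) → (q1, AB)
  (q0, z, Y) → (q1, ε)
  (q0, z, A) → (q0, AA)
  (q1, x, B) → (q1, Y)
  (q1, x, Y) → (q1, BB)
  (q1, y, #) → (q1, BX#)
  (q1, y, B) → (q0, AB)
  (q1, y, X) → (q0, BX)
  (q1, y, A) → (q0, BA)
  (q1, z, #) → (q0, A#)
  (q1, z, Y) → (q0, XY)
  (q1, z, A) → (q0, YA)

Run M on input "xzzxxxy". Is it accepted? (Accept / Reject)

(q0, xzzxxxy, #)
  read x, top #: go to q0, push A# → (q0, zzxxxy, A#)
  read z, top A: go to q0, push AA → (q0, zxxxy, AA#)
  read z, top A: go to q0, push AA → (q0, xxxy, AAA#)
  read x, top A: go to q0, push ε → (q0, xxy, AA#)
  read x, top A: go to q0, push ε → (q0, xy, A#)
  read x, top A: go to q0, push ε → (q0, y, #)
  read y, top #: go to q1, push ε → (q1, ε, ε)
All input consumed and the stack is empty.

Accept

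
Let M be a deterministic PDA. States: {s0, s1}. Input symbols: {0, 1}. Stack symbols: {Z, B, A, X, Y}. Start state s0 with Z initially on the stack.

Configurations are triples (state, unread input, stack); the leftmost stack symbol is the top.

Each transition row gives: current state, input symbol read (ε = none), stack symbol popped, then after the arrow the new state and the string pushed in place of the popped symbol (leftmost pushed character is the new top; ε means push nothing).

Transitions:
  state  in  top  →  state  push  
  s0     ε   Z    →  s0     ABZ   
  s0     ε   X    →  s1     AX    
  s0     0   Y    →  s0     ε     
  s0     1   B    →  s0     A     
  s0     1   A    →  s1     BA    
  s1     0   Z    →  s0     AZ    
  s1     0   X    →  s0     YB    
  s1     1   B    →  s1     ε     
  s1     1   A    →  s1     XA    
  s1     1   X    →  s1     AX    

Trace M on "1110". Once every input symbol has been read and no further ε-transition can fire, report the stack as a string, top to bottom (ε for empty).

(s0, 1110, Z)
  ε-move, top Z: go to s0, push ABZ → (s0, 1110, ABZ)
  read 1, top A: go to s1, push BA → (s1, 110, BABZ)
  read 1, top B: go to s1, push ε → (s1, 10, ABZ)
  read 1, top A: go to s1, push XA → (s1, 0, XABZ)
  read 0, top X: go to s0, push YB → (s0, ε, YBABZ)
All input consumed in state s0 with stack YBABZ.

YBABZ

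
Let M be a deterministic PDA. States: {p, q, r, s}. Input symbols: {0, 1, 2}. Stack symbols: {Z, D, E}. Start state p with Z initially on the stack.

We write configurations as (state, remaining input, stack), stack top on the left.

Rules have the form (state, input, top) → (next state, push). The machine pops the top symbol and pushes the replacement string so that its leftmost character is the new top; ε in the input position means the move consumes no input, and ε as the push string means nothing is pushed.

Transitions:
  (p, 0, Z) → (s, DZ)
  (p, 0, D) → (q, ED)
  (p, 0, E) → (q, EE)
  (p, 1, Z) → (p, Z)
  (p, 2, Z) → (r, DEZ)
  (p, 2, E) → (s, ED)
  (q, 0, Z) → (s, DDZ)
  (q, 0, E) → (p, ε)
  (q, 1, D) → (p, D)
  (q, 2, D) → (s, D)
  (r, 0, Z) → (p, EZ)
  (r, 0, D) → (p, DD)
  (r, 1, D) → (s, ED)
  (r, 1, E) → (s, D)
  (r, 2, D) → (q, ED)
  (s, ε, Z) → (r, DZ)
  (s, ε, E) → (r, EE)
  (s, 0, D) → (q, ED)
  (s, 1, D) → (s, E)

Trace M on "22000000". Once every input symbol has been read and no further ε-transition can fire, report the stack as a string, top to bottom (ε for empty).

(p, 22000000, Z)
  read 2, top Z: go to r, push DEZ → (r, 2000000, DEZ)
  read 2, top D: go to q, push ED → (q, 000000, EDEZ)
  read 0, top E: go to p, push ε → (p, 00000, DEZ)
  read 0, top D: go to q, push ED → (q, 0000, EDEZ)
  read 0, top E: go to p, push ε → (p, 000, DEZ)
  read 0, top D: go to q, push ED → (q, 00, EDEZ)
  read 0, top E: go to p, push ε → (p, 0, DEZ)
  read 0, top D: go to q, push ED → (q, ε, EDEZ)
All input consumed in state q with stack EDEZ.

EDEZ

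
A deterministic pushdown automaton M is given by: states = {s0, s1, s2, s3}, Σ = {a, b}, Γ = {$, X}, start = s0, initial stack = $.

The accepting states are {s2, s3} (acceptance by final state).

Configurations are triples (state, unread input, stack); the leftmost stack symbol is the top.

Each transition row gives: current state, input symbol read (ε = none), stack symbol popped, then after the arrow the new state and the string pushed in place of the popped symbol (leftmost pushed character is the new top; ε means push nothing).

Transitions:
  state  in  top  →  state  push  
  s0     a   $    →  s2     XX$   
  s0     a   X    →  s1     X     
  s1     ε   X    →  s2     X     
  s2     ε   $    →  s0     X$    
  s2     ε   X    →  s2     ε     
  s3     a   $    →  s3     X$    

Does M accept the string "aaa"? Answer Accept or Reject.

Accept

(s0, aaa, $)
  read a, top $: go to s2, push XX$ → (s2, aa, XX$)
  ε-move, top X: go to s2, push ε → (s2, aa, X$)
  ε-move, top X: go to s2, push ε → (s2, aa, $)
  ε-move, top $: go to s0, push X$ → (s0, aa, X$)
  read a, top X: go to s1, push X → (s1, a, X$)
  ε-move, top X: go to s2, push X → (s2, a, X$)
  ε-move, top X: go to s2, push ε → (s2, a, $)
  ε-move, top $: go to s0, push X$ → (s0, a, X$)
  read a, top X: go to s1, push X → (s1, ε, X$)
  ε-move, top X: go to s2, push X → (s2, ε, X$)
All input consumed; state s2 ∈ F.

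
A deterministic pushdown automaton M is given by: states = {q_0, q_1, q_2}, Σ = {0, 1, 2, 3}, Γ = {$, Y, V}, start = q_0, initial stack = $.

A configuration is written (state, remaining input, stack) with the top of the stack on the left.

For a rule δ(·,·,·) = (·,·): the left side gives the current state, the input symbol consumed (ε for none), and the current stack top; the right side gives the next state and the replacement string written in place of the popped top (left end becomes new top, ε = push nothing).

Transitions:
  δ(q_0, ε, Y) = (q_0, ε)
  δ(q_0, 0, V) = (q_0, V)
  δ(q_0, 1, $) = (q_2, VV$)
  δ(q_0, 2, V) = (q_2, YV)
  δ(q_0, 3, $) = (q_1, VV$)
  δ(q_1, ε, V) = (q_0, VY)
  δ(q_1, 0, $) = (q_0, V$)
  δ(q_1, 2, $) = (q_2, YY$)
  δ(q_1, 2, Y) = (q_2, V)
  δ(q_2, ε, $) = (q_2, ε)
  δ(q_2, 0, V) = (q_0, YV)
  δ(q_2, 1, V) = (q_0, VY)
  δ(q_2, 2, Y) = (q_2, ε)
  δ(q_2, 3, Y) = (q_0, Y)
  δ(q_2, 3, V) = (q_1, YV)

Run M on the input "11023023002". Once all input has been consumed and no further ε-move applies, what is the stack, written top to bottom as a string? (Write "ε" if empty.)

YVYV$

(q_0, 11023023002, $)
  read 1, top $: go to q_2, push VV$ → (q_2, 1023023002, VV$)
  read 1, top V: go to q_0, push VY → (q_0, 023023002, VYV$)
  read 0, top V: go to q_0, push V → (q_0, 23023002, VYV$)
  read 2, top V: go to q_2, push YV → (q_2, 3023002, YVYV$)
  read 3, top Y: go to q_0, push Y → (q_0, 023002, YVYV$)
  ε-move, top Y: go to q_0, push ε → (q_0, 023002, VYV$)
  read 0, top V: go to q_0, push V → (q_0, 23002, VYV$)
  read 2, top V: go to q_2, push YV → (q_2, 3002, YVYV$)
  read 3, top Y: go to q_0, push Y → (q_0, 002, YVYV$)
  ε-move, top Y: go to q_0, push ε → (q_0, 002, VYV$)
  read 0, top V: go to q_0, push V → (q_0, 02, VYV$)
  read 0, top V: go to q_0, push V → (q_0, 2, VYV$)
  read 2, top V: go to q_2, push YV → (q_2, ε, YVYV$)
All input consumed in state q_2 with stack YVYV$.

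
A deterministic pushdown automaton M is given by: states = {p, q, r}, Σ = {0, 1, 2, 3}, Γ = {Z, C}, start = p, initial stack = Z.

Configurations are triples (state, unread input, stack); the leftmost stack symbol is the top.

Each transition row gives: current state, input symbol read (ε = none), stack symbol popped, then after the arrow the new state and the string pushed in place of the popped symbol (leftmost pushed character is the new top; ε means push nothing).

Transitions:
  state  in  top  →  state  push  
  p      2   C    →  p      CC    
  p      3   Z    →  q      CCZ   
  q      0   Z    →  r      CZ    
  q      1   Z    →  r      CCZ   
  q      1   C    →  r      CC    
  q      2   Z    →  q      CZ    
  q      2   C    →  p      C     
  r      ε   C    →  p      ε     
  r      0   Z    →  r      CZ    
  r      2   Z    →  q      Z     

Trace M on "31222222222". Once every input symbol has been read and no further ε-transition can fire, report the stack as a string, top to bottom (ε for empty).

CCCCCCCCCCCZ

(p, 31222222222, Z)
  read 3, top Z: go to q, push CCZ → (q, 1222222222, CCZ)
  read 1, top C: go to r, push CC → (r, 222222222, CCCZ)
  ε-move, top C: go to p, push ε → (p, 222222222, CCZ)
  read 2, top C: go to p, push CC → (p, 22222222, CCCZ)
  read 2, top C: go to p, push CC → (p, 2222222, CCCCZ)
  read 2, top C: go to p, push CC → (p, 222222, CCCCCZ)
  read 2, top C: go to p, push CC → (p, 22222, CCCCCCZ)
  read 2, top C: go to p, push CC → (p, 2222, CCCCCCCZ)
  read 2, top C: go to p, push CC → (p, 222, CCCCCCCCZ)
  read 2, top C: go to p, push CC → (p, 22, CCCCCCCCCZ)
  read 2, top C: go to p, push CC → (p, 2, CCCCCCCCCCZ)
  read 2, top C: go to p, push CC → (p, ε, CCCCCCCCCCCZ)
All input consumed in state p with stack CCCCCCCCCCCZ.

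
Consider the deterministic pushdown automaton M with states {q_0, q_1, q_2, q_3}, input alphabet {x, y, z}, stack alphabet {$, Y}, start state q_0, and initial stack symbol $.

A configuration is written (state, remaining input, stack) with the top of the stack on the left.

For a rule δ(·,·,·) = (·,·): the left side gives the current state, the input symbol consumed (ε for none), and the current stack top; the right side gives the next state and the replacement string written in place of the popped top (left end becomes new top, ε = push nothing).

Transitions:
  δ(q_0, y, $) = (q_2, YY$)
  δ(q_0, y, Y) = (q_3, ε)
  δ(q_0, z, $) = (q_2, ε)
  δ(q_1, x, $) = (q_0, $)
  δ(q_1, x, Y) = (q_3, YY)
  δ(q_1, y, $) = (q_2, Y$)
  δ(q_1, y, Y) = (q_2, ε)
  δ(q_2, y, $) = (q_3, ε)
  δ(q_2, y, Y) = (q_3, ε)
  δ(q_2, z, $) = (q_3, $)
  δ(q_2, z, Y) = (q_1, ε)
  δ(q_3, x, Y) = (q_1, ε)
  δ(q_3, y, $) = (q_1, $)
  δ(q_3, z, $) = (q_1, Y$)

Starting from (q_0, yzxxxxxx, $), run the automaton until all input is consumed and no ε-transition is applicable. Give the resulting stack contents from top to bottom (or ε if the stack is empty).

(q_0, yzxxxxxx, $)
  read y, top $: go to q_2, push YY$ → (q_2, zxxxxxx, YY$)
  read z, top Y: go to q_1, push ε → (q_1, xxxxxx, Y$)
  read x, top Y: go to q_3, push YY → (q_3, xxxxx, YY$)
  read x, top Y: go to q_1, push ε → (q_1, xxxx, Y$)
  read x, top Y: go to q_3, push YY → (q_3, xxx, YY$)
  read x, top Y: go to q_1, push ε → (q_1, xx, Y$)
  read x, top Y: go to q_3, push YY → (q_3, x, YY$)
  read x, top Y: go to q_1, push ε → (q_1, ε, Y$)
All input consumed in state q_1 with stack Y$.

Y$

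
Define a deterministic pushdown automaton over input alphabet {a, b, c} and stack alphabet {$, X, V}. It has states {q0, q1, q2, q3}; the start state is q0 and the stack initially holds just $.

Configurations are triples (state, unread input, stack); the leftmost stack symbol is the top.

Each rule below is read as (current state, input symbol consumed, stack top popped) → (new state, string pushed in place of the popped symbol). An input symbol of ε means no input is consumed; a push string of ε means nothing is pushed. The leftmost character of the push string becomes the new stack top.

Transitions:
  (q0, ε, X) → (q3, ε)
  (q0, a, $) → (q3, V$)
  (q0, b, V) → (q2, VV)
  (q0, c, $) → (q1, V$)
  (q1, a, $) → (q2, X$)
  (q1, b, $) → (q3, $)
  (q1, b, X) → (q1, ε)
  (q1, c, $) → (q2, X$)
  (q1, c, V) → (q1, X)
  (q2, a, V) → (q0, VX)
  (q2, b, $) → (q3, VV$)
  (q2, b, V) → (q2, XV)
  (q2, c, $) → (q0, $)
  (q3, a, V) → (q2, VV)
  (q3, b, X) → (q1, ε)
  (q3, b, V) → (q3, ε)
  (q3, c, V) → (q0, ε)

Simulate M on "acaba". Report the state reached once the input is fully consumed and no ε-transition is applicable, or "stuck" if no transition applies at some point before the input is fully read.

stuck

(q0, acaba, $)
  read a, top $: go to q3, push V$ → (q3, caba, V$)
  read c, top V: go to q0, push ε → (q0, aba, $)
  read a, top $: go to q3, push V$ → (q3, ba, V$)
  read b, top V: go to q3, push ε → (q3, a, $)
No transition for (q3, a, top $); M blocks with input a remaining.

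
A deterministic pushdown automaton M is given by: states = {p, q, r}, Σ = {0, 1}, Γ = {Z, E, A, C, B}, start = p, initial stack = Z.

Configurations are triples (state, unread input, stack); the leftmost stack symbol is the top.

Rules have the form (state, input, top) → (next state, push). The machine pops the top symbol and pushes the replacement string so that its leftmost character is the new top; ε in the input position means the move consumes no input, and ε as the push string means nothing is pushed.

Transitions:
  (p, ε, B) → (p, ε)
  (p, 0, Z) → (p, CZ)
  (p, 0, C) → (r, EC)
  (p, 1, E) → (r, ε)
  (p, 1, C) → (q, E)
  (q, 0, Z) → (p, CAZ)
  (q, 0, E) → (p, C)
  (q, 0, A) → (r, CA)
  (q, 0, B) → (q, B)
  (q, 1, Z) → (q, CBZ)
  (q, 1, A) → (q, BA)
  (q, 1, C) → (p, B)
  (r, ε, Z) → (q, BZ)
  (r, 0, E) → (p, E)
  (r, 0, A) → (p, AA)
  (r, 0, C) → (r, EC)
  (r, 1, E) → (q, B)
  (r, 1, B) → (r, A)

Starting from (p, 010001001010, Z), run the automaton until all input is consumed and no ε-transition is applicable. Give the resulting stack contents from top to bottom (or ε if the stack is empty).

(p, 010001001010, Z)
  read 0, top Z: go to p, push CZ → (p, 10001001010, CZ)
  read 1, top C: go to q, push E → (q, 0001001010, EZ)
  read 0, top E: go to p, push C → (p, 001001010, CZ)
  read 0, top C: go to r, push EC → (r, 01001010, ECZ)
  read 0, top E: go to p, push E → (p, 1001010, ECZ)
  read 1, top E: go to r, push ε → (r, 001010, CZ)
  read 0, top C: go to r, push EC → (r, 01010, ECZ)
  read 0, top E: go to p, push E → (p, 1010, ECZ)
  read 1, top E: go to r, push ε → (r, 010, CZ)
  read 0, top C: go to r, push EC → (r, 10, ECZ)
  read 1, top E: go to q, push B → (q, 0, BCZ)
  read 0, top B: go to q, push B → (q, ε, BCZ)
All input consumed in state q with stack BCZ.

BCZ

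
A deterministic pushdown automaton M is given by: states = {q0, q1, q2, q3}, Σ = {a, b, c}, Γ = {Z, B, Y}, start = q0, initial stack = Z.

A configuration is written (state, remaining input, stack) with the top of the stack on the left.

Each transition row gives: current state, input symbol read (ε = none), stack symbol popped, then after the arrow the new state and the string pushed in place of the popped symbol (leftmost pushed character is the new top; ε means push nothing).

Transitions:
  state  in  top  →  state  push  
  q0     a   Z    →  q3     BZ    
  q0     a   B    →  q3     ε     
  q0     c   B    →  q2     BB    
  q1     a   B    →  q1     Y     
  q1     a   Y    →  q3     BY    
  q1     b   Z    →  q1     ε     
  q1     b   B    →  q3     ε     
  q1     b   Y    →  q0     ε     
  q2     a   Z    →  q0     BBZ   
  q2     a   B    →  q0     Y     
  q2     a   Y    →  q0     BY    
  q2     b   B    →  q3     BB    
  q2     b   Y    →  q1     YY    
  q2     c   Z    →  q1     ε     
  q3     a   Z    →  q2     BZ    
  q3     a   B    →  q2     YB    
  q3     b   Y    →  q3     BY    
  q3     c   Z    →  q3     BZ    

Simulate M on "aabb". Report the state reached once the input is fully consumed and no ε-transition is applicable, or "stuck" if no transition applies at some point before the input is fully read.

(q0, aabb, Z)
  read a, top Z: go to q3, push BZ → (q3, abb, BZ)
  read a, top B: go to q2, push YB → (q2, bb, YBZ)
  read b, top Y: go to q1, push YY → (q1, b, YYBZ)
  read b, top Y: go to q0, push ε → (q0, ε, YBZ)
All input consumed; M is in state q0.

q0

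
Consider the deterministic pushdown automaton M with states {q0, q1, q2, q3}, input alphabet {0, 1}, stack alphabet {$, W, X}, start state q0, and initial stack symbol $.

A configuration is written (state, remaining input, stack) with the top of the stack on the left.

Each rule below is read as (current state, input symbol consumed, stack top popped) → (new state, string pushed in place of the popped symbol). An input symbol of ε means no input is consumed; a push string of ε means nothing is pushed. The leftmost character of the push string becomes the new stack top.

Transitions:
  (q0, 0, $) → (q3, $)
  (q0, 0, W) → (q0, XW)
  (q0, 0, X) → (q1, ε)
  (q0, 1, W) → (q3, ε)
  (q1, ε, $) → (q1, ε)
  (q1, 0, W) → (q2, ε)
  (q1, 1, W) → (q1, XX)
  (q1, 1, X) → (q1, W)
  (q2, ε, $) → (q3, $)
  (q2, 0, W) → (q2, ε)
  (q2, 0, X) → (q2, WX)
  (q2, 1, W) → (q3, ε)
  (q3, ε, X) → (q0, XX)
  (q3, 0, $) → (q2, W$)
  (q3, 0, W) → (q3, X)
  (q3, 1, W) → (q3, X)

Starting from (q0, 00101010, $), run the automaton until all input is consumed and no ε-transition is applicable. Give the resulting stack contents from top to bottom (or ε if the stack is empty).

(q0, 00101010, $) ⊢ (q3, 0101010, $) ⊢ (q2, 101010, W$) ⊢ (q3, 01010, $) ⊢ (q2, 1010, W$) ⊢ (q3, 010, $) ⊢ (q2, 10, W$) ⊢ (q3, 0, $) ⊢ (q2, ε, W$)
All input consumed in state q2 with stack W$.

W$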